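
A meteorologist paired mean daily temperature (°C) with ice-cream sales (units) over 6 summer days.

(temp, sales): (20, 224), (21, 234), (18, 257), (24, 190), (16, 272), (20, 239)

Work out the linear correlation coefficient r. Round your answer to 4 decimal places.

n = 6, Σx = 119, Σy = 1416, Σx² = 2397, Σy² = 338186, Σxy = 27712
nΣxy − ΣxΣy = 166272 − 168504 = -2232
nΣx² − (Σx)² = 14382 − 14161 = 221; nΣy² − (Σy)² = 2029116 − 2005056 = 24060
r = -2232 / √(221 × 24060) = -2232 / 2305.9185 ≈ -0.9679

-0.9679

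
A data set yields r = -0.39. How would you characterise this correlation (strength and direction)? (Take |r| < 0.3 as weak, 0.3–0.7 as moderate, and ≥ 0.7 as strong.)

moderate negative

r = -0.39 < 0 so the relationship is negative.
|r| = 0.39, which falls in the moderate range.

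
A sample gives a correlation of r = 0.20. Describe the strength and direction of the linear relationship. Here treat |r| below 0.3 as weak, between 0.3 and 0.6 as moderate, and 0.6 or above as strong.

r = 0.20 > 0 so the relationship is positive.
|r| = 0.20, which falls in the weak range.

weak positive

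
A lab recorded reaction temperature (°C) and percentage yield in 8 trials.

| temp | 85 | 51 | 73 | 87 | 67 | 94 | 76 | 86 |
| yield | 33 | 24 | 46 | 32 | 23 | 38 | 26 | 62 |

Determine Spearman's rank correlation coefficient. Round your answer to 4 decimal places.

0.5714

Rank temp: 5, 1, 3, 7, 2, 8, 4, 6
Rank yield: 5, 2, 7, 4, 1, 6, 3, 8
d = rank(temp) − rank(yield): 0, -1, -4, 3, 1, 2, 1, -2; Σd² = 36
ρ = 1 − 6Σd² / [n(n²−1)] = 1 − 6×36 / (8×63) = 1 − 216/504 ≈ 0.5714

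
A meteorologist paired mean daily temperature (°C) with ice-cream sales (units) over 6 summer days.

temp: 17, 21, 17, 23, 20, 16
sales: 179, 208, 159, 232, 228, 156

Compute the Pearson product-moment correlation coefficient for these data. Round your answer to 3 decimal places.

n = 6, Σx = 114, Σy = 1162, Σx² = 2204, Σy² = 230730, Σxy = 22506
nΣxy − ΣxΣy = 135036 − 132468 = 2568
nΣx² − (Σx)² = 13224 − 12996 = 228; nΣy² − (Σy)² = 1384380 − 1350244 = 34136
r = 2568 / √(228 × 34136) = 2568 / 2789.8043 ≈ 0.920

0.920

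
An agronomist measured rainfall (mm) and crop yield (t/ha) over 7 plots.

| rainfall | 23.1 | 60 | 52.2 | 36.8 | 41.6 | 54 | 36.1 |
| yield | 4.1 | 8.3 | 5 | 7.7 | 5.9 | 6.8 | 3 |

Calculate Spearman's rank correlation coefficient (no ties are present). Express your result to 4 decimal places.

Rank rainfall: 1, 7, 5, 3, 4, 6, 2
Rank yield: 2, 7, 3, 6, 4, 5, 1
d = rank(rainfall) − rank(yield): -1, 0, 2, -3, 0, 1, 1; Σd² = 16
ρ = 1 − 6Σd² / [n(n²−1)] = 1 − 6×16 / (7×48) = 1 − 96/336 ≈ 0.7143

0.7143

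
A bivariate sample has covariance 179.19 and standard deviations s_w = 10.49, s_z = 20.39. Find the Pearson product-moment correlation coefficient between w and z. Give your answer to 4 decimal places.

r = Cov(w,z) / (s_w · s_z) = 179.19 / (10.49 × 20.39)
  = 179.19 / 213.8911 ≈ 0.8378

0.8378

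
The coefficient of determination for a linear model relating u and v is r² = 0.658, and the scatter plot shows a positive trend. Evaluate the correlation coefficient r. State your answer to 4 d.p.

0.8112

|r| = √0.658 = 0.8112
The association is positive, so r = 0.8112.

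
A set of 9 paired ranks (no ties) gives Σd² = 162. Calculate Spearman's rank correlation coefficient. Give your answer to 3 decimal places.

ρ = 1 − 6Σd² / [n(n²−1)] = 1 − 6×162 / (9×80)
  = 1 − 972/720 = 1 − 1.3500 ≈ -0.350

-0.350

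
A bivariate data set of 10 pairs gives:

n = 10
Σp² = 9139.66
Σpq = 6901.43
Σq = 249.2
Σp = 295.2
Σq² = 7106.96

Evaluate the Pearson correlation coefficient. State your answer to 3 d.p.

-0.737

r = (nΣpq − ΣpΣq) / √[(nΣp² − (Σp)²)(nΣq² − (Σq)²)]
Numerator: 10×6901.43 − 295.2×249.2 = -4549.54
Denominator: √[(91396.6 − 87143.04)(71069.6 − 62100.64)] = √[4253.56 × 8968.96] = 6176.5694
r = -4549.54 / 6176.5694 ≈ -0.737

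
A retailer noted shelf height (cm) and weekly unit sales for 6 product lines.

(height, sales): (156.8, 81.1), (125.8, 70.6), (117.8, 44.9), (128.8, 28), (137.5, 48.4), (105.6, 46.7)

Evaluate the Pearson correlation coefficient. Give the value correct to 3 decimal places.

0.553

n = 6, Σx = 772.3, Σy = 319.7, Σx² = 100935.77, Σy² = 18885.03, Σxy = 42080.1
nΣxy − ΣxΣy = 252480.6 − 246904.31 = 5576.29
nΣx² − (Σx)² = 605614.62 − 596447.29 = 9167.33; nΣy² − (Σy)² = 113310.18 − 102208.09 = 11102.09
r = 5576.29 / √(9167.33 × 11102.09) = 5576.29 / 10088.4351 ≈ 0.553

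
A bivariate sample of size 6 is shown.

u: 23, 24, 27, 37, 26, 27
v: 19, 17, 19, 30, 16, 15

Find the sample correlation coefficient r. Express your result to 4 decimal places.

0.8650

n = 6, Σu = 164, Σv = 116, Σu² = 4608, Σv² = 2392, Σuv = 3289
nΣuv − ΣuΣv = 19734 − 19024 = 710
nΣu² − (Σu)² = 27648 − 26896 = 752; nΣv² − (Σv)² = 14352 − 13456 = 896
r = 710 / √(752 × 896) = 710 / 820.8483 ≈ 0.8650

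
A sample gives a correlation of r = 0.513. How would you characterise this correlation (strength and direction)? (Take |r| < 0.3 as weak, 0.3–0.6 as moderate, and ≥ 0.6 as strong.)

moderate positive

r = 0.513 > 0 so the relationship is positive.
|r| = 0.513, which falls in the moderate range.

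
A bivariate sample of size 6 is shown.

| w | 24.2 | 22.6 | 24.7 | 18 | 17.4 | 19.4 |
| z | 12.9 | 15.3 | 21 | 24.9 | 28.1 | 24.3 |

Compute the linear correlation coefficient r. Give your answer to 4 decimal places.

n = 6, Σw = 126.3, Σz = 126.5, Σw² = 2709.61, Σz² = 2841.61, Σwz = 2585.22
nΣwz − ΣwΣz = 15511.32 − 15976.95 = -465.63
nΣw² − (Σw)² = 16257.66 − 15951.69 = 305.97; nΣz² − (Σz)² = 17049.66 − 16002.25 = 1047.41
r = -465.63 / √(305.97 × 1047.41) = -465.63 / 566.1060 ≈ -0.8225

-0.8225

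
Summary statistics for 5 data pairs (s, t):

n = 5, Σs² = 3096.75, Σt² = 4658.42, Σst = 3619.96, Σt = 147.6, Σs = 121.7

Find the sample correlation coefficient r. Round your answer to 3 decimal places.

r = (nΣst − ΣsΣt) / √[(nΣs² − (Σs)²)(nΣt² − (Σt)²)]
Numerator: 5×3619.96 − 121.7×147.6 = 136.88
Denominator: √[(15483.75 − 14810.89)(23292.1 − 21785.76)] = √[672.86 × 1506.34] = 1006.7552
r = 136.88 / 1006.7552 ≈ 0.136

0.136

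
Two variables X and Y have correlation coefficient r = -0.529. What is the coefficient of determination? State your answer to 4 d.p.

r² = (-0.529)² = 0.2798

0.2798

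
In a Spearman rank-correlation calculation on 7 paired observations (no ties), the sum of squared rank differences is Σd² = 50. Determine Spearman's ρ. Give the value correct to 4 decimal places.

0.1071

ρ = 1 − 6Σd² / [n(n²−1)] = 1 − 6×50 / (7×48)
  = 1 − 300/336 = 1 − 0.89286 ≈ 0.1071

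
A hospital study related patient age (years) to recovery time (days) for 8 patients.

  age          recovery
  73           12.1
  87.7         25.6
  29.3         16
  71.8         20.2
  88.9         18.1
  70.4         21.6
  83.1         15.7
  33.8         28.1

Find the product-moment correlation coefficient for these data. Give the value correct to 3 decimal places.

n = 8, Σx = 538, Σy = 157.4, Σx² = 39941.44, Σy² = 3296.08, Σxy = 10431.76
nΣxy − ΣxΣy = 83454.08 − 84681.2 = -1227.12
nΣx² − (Σx)² = 319531.52 − 289444 = 30087.52; nΣy² − (Σy)² = 26368.64 − 24774.76 = 1593.88
r = -1227.12 / √(30087.52 × 1593.88) = -1227.12 / 6925.0196 ≈ -0.177

-0.177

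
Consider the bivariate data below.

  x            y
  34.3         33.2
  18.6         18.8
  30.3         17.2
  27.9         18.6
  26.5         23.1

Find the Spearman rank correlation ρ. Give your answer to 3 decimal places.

Rank x: 5, 1, 4, 3, 2
Rank y: 5, 3, 1, 2, 4
d = rank(x) − rank(y): 0, -2, 3, 1, -2; Σd² = 18
ρ = 1 − 6Σd² / [n(n²−1)] = 1 − 6×18 / (5×24) = 1 − 108/120 ≈ 0.100

0.100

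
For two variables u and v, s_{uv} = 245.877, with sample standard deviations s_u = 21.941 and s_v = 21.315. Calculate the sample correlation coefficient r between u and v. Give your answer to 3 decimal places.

0.526

r = Cov(u,v) / (s_u · s_v) = 245.877 / (21.941 × 21.315)
  = 245.877 / 467.6724 ≈ 0.526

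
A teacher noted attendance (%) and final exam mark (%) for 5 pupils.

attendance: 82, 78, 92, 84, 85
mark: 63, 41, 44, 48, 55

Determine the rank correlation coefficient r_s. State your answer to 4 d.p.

0.1000

Rank attendance: 2, 1, 5, 3, 4
Rank mark: 5, 1, 2, 3, 4
d = rank(attendance) − rank(mark): -3, 0, 3, 0, 0; Σd² = 18
ρ = 1 − 6Σd² / [n(n²−1)] = 1 − 6×18 / (5×24) = 1 − 108/120 ≈ 0.1000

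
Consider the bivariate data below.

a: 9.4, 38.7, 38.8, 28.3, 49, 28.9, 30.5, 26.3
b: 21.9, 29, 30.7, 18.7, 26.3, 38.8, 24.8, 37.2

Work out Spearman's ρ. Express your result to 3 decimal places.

Rank a: 1, 6, 7, 3, 8, 4, 5, 2
Rank b: 2, 5, 6, 1, 4, 8, 3, 7
d = rank(a) − rank(b): -1, 1, 1, 2, 4, -4, 2, -5; Σd² = 68
ρ = 1 − 6Σd² / [n(n²−1)] = 1 − 6×68 / (8×63) = 1 − 408/504 ≈ 0.190

0.190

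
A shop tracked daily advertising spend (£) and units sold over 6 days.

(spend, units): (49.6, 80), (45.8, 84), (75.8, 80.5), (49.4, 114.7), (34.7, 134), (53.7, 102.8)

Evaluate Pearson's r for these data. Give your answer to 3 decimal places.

-0.632

n = 6, Σx = 309, Σy = 596, Σx² = 16831.58, Σy² = 61616.18, Σxy = 29753.44
nΣxy − ΣxΣy = 178520.64 − 184164 = -5643.36
nΣx² − (Σx)² = 100989.48 − 95481 = 5508.48; nΣy² − (Σy)² = 369697.08 − 355216 = 14481.08
r = -5643.36 / √(5508.48 × 14481.08) = -5643.36 / 8931.3347 ≈ -0.632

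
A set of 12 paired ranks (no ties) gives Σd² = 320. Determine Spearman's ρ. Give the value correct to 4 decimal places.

-0.1189

ρ = 1 − 6Σd² / [n(n²−1)] = 1 − 6×320 / (12×143)
  = 1 − 1920/1716 = 1 − 1.11888 ≈ -0.1189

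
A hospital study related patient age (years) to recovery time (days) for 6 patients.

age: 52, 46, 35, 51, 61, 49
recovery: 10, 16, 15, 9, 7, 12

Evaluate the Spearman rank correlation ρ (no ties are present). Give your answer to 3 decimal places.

-0.886

Rank age: 5, 2, 1, 4, 6, 3
Rank recovery: 3, 6, 5, 2, 1, 4
d = rank(age) − rank(recovery): 2, -4, -4, 2, 5, -1; Σd² = 66
ρ = 1 − 6Σd² / [n(n²−1)] = 1 − 6×66 / (6×35) = 1 − 396/210 ≈ -0.886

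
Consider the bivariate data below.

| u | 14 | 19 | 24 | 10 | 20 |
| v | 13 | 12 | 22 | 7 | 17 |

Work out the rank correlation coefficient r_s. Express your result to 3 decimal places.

Rank u: 2, 3, 5, 1, 4
Rank v: 3, 2, 5, 1, 4
d = rank(u) − rank(v): -1, 1, 0, 0, 0; Σd² = 2
ρ = 1 − 6Σd² / [n(n²−1)] = 1 − 6×2 / (5×24) = 1 − 12/120 ≈ 0.900

0.900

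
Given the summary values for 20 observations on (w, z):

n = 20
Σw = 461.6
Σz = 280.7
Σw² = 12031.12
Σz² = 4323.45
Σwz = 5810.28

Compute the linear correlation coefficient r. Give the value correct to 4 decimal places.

-0.9191

r = (nΣwz − ΣwΣz) / √[(nΣw² − (Σw)²)(nΣz² − (Σz)²)]
Numerator: 20×5810.28 − 461.6×280.7 = -13365.52
Denominator: √[(240622.4 − 213074.56)(86469 − 78792.49)] = √[27547.84 × 7676.51] = 14542.0518
r = -13365.52 / 14542.0518 ≈ -0.9191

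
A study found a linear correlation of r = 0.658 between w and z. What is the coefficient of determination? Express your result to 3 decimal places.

r² = (0.658)² = 0.433

0.433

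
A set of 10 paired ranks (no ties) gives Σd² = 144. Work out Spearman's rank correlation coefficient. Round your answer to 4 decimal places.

ρ = 1 − 6Σd² / [n(n²−1)] = 1 − 6×144 / (10×99)
  = 1 − 864/990 = 1 − 0.87273 ≈ 0.1273

0.1273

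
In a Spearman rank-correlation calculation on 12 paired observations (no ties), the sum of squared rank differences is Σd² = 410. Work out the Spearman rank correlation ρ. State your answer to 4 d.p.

ρ = 1 − 6Σd² / [n(n²−1)] = 1 − 6×410 / (12×143)
  = 1 − 2460/1716 = 1 − 1.43357 ≈ -0.4336

-0.4336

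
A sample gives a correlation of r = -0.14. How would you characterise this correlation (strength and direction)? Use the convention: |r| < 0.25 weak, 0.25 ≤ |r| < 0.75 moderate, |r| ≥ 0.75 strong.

r = -0.14 < 0 so the relationship is negative.
|r| = 0.14, which falls in the weak range.

weak negative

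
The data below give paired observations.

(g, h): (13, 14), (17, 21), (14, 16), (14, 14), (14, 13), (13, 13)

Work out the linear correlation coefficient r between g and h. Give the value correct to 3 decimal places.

n = 6, Σg = 85, Σh = 91, Σg² = 1215, Σh² = 1427, Σgh = 1310
nΣgh − ΣgΣh = 7860 − 7735 = 125
nΣg² − (Σg)² = 7290 − 7225 = 65; nΣh² − (Σh)² = 8562 − 8281 = 281
r = 125 / √(65 × 281) = 125 / 135.1481 ≈ 0.925

0.925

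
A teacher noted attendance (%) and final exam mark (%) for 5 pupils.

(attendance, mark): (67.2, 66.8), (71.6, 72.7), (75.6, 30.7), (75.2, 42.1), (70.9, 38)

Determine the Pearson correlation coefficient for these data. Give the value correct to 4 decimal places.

-0.6696

n = 5, Σx = 360.5, Σy = 250.3, Σx² = 26039.61, Σy² = 13906.43, Σxy = 17875.32
nΣxy − ΣxΣy = 89376.6 − 90233.15 = -856.55
nΣx² − (Σx)² = 130198.05 − 129960.25 = 237.8; nΣy² − (Σy)² = 69532.15 − 62650.09 = 6882.06
r = -856.55 / √(237.8 × 6882.06) = -856.55 / 1279.2787 ≈ -0.6696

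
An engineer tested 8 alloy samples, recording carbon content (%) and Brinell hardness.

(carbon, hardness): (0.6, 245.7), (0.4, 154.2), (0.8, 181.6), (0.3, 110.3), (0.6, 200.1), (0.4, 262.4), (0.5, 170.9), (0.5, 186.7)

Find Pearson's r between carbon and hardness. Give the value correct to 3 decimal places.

0.311

n = 8, Σx = 4.1, Σy = 1511.9, Σx² = 2.27, Σy² = 302248.25, Σxy = 791.29
nΣxy − ΣxΣy = 6330.32 − 6198.79 = 131.53
nΣx² − (Σx)² = 18.16 − 16.81 = 1.35; nΣy² − (Σy)² = 2417986 − 2285841.61 = 132144.39
r = 131.53 / √(1.35 × 132144.39) = 131.53 / 422.3682 ≈ 0.311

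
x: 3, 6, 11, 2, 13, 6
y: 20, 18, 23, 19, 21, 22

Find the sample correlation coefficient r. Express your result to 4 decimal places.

0.5769

n = 6, Σx = 41, Σy = 123, Σx² = 375, Σy² = 2539, Σxy = 864
nΣxy − ΣxΣy = 5184 − 5043 = 141
nΣx² − (Σx)² = 2250 − 1681 = 569; nΣy² − (Σy)² = 15234 − 15129 = 105
r = 141 / √(569 × 105) = 141 / 244.4279 ≈ 0.5769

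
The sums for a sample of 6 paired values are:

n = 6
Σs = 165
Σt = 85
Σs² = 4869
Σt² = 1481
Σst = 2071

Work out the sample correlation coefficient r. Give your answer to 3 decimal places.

r = (nΣst − ΣsΣt) / √[(nΣs² − (Σs)²)(nΣt² − (Σt)²)]
Numerator: 6×2071 − 165×85 = -1599
Denominator: √[(29214 − 27225)(8886 − 7225)] = √[1989 × 1661] = 1817.6163
r = -1599 / 1817.6163 ≈ -0.880

-0.880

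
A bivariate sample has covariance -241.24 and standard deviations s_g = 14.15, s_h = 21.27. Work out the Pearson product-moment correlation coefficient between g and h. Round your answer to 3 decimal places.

-0.802

r = Cov(g,h) / (s_g · s_h) = -241.24 / (14.15 × 21.27)
  = -241.24 / 300.9705 ≈ -0.802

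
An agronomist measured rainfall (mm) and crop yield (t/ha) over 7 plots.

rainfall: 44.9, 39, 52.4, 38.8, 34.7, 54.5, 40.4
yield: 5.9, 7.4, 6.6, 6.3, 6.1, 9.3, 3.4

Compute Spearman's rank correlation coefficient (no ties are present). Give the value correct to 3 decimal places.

Rank rainfall: 5, 3, 6, 2, 1, 7, 4
Rank yield: 2, 6, 5, 4, 3, 7, 1
d = rank(rainfall) − rank(yield): 3, -3, 1, -2, -2, 0, 3; Σd² = 36
ρ = 1 − 6Σd² / [n(n²−1)] = 1 − 6×36 / (7×48) = 1 − 216/336 ≈ 0.357

0.357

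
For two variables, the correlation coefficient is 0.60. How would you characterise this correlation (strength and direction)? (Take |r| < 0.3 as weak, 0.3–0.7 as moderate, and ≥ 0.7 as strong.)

moderate positive

r = 0.60 > 0 so the relationship is positive.
|r| = 0.60, which falls in the moderate range.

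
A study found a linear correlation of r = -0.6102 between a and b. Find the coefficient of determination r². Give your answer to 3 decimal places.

r² = (-0.6102)² = 0.372

0.372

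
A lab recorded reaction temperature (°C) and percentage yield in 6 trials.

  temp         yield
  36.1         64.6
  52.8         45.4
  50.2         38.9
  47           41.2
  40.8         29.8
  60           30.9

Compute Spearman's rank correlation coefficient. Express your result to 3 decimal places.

-0.257

Rank temp: 1, 5, 4, 3, 2, 6
Rank yield: 6, 5, 3, 4, 1, 2
d = rank(temp) − rank(yield): -5, 0, 1, -1, 1, 4; Σd² = 44
ρ = 1 − 6Σd² / [n(n²−1)] = 1 − 6×44 / (6×35) = 1 − 264/210 ≈ -0.257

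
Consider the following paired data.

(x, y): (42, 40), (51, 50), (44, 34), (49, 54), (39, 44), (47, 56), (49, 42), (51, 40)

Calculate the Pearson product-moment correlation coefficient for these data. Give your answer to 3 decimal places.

0.331

n = 8, Σx = 372, Σy = 360, Σx² = 17434, Σy² = 16608, Σxy = 16818
nΣxy − ΣxΣy = 134544 − 133920 = 624
nΣx² − (Σx)² = 139472 − 138384 = 1088; nΣy² − (Σy)² = 132864 − 129600 = 3264
r = 624 / √(1088 × 3264) = 624 / 1884.4713 ≈ 0.331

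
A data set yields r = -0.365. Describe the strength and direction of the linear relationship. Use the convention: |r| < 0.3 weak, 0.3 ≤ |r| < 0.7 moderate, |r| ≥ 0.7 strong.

r = -0.365 < 0 so the relationship is negative.
|r| = 0.365, which falls in the moderate range.

moderate negative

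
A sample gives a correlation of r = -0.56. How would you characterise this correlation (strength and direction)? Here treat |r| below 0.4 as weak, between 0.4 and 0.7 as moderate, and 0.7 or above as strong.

moderate negative

r = -0.56 < 0 so the relationship is negative.
|r| = 0.56, which falls in the moderate range.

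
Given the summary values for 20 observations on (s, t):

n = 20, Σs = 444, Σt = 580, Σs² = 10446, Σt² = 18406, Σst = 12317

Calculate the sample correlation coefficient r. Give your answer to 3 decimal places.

-0.578

r = (nΣst − ΣsΣt) / √[(nΣs² − (Σs)²)(nΣt² − (Σt)²)]
Numerator: 20×12317 − 444×580 = -11180
Denominator: √[(208920 − 197136)(368120 − 336400)] = √[11784 × 31720] = 19333.6101
r = -11180 / 19333.6101 ≈ -0.578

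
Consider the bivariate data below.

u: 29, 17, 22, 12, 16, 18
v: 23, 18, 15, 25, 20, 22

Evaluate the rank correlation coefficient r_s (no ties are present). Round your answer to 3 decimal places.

Rank u: 6, 3, 5, 1, 2, 4
Rank v: 5, 2, 1, 6, 3, 4
d = rank(u) − rank(v): 1, 1, 4, -5, -1, 0; Σd² = 44
ρ = 1 − 6Σd² / [n(n²−1)] = 1 − 6×44 / (6×35) = 1 − 264/210 ≈ -0.257

-0.257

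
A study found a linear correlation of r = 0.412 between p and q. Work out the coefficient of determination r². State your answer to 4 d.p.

0.1697

r² = (0.412)² = 0.1697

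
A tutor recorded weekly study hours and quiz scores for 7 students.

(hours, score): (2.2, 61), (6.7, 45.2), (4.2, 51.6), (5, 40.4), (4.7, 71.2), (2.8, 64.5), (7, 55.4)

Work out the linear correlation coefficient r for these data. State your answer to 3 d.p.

-0.462

n = 7, Σx = 32.6, Σy = 389.3, Σx² = 171.3, Σy² = 22357.61, Σxy = 1758.8
nΣxy − ΣxΣy = 12311.6 − 12691.18 = -379.58
nΣx² − (Σx)² = 1199.1 − 1062.76 = 136.34; nΣy² − (Σy)² = 156503.27 − 151554.49 = 4948.78
r = -379.58 / √(136.34 × 4948.78) = -379.58 / 821.4114 ≈ -0.462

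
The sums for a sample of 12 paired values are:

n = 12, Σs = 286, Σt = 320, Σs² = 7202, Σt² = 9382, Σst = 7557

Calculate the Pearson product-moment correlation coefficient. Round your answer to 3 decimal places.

r = (nΣst − ΣsΣt) / √[(nΣs² − (Σs)²)(nΣt² − (Σt)²)]
Numerator: 12×7557 − 286×320 = -836
Denominator: √[(86424 − 81796)(112584 − 102400)] = √[4628 × 10184] = 6865.2423
r = -836 / 6865.2423 ≈ -0.122

-0.122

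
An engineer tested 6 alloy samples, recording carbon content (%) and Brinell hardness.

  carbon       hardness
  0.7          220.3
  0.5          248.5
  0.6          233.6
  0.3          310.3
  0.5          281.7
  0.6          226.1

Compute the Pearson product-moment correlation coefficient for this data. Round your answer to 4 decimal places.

-0.9370

n = 6, Σx = 3.2, Σy = 1520.5, Σx² = 1.8, Σy² = 391615.49, Σxy = 788.22
nΣxy − ΣxΣy = 4729.32 − 4865.6 = -136.28
nΣx² − (Σx)² = 10.8 − 10.24 = 0.56; nΣy² − (Σy)² = 2349692.94 − 2311920.25 = 37772.69
r = -136.28 / √(0.56 × 37772.69) = -136.28 / 145.4397 ≈ -0.9370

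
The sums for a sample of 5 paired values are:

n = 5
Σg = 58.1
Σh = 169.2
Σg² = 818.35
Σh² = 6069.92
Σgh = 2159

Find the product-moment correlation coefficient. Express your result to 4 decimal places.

r = (nΣgh − ΣgΣh) / √[(nΣg² − (Σg)²)(nΣh² − (Σh)²)]
Numerator: 5×2159 − 58.1×169.2 = 964.48
Denominator: √[(4091.75 − 3375.61)(30349.6 − 28628.64)] = √[716.14 × 1720.96] = 1110.1569
r = 964.48 / 1110.1569 ≈ 0.8688

0.8688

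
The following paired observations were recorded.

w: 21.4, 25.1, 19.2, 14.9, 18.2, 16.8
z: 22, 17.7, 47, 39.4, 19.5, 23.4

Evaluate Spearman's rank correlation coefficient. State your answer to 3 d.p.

Rank w: 5, 6, 4, 1, 3, 2
Rank z: 3, 1, 6, 5, 2, 4
d = rank(w) − rank(z): 2, 5, -2, -4, 1, -2; Σd² = 54
ρ = 1 − 6Σd² / [n(n²−1)] = 1 − 6×54 / (6×35) = 1 − 324/210 ≈ -0.543

-0.543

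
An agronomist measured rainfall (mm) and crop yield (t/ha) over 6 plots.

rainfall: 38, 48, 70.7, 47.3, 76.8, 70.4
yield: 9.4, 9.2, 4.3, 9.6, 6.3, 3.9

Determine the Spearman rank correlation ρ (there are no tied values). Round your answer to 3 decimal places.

-0.714

Rank rainfall: 1, 3, 5, 2, 6, 4
Rank yield: 5, 4, 2, 6, 3, 1
d = rank(rainfall) − rank(yield): -4, -1, 3, -4, 3, 3; Σd² = 60
ρ = 1 − 6Σd² / [n(n²−1)] = 1 − 6×60 / (6×35) = 1 − 360/210 ≈ -0.714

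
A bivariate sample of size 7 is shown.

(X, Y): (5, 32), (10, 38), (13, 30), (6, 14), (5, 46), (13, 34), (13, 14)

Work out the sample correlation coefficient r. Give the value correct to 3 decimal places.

n = 7, ΣX = 65, ΣY = 208, ΣX² = 693, ΣY² = 7032, ΣXY = 1868
nΣXY − ΣXΣY = 13076 − 13520 = -444
nΣX² − (ΣX)² = 4851 − 4225 = 626; nΣY² − (ΣY)² = 49224 − 43264 = 5960
r = -444 / √(626 × 5960) = -444 / 1931.5693 ≈ -0.230

-0.230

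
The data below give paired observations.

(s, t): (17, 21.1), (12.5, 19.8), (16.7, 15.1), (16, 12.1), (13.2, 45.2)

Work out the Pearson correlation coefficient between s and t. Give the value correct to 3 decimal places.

-0.549

n = 5, Σs = 75.4, Σt = 113.3, Σs² = 1154.38, Σt² = 3254.71, Σst = 1648.61
nΣst − ΣsΣt = 8243.05 − 8542.82 = -299.77
nΣs² − (Σs)² = 5771.9 − 5685.16 = 86.74; nΣt² − (Σt)² = 16273.55 − 12836.89 = 3436.66
r = -299.77 / √(86.74 × 3436.66) = -299.77 / 545.9816 ≈ -0.549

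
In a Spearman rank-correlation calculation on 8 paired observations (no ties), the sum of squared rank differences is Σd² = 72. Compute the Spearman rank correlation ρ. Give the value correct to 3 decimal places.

0.143

ρ = 1 − 6Σd² / [n(n²−1)] = 1 − 6×72 / (8×63)
  = 1 − 432/504 = 1 − 0.8571 ≈ 0.143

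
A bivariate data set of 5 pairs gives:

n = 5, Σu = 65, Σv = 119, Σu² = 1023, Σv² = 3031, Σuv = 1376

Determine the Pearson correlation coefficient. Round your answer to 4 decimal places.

-0.9090

r = (nΣuv − ΣuΣv) / √[(nΣu² − (Σu)²)(nΣv² − (Σv)²)]
Numerator: 5×1376 − 65×119 = -855
Denominator: √[(5115 − 4225)(15155 − 14161)] = √[890 × 994] = 940.5637
r = -855 / 940.5637 ≈ -0.9090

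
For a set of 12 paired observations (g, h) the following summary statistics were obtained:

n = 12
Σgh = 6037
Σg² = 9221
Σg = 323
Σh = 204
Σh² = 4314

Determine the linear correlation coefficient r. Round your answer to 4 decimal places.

r = (nΣgh − ΣgΣh) / √[(nΣg² − (Σg)²)(nΣh² − (Σh)²)]
Numerator: 12×6037 − 323×204 = 6552
Denominator: √[(110652 − 104329)(51768 − 41616)] = √[6323 × 10152] = 8011.9346
r = 6552 / 8011.9346 ≈ 0.8178

0.8178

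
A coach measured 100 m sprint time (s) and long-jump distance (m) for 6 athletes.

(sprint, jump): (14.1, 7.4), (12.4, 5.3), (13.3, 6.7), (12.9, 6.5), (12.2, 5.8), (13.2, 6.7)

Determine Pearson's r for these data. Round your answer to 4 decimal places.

n = 6, Σx = 78.1, Σy = 38.4, Σx² = 1018.95, Σy² = 248.52, Σxy = 502.22
nΣxy − ΣxΣy = 3013.32 − 2999.04 = 14.28
nΣx² − (Σx)² = 6113.7 − 6099.61 = 14.09; nΣy² − (Σy)² = 1491.12 − 1474.56 = 16.56
r = 14.28 / √(14.09 × 16.56) = 14.28 / 15.2752 ≈ 0.9349

0.9349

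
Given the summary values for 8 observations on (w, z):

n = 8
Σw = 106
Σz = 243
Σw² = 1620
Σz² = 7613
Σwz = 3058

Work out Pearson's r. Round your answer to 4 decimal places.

r = (nΣwz − ΣwΣz) / √[(nΣw² − (Σw)²)(nΣz² − (Σz)²)]
Numerator: 8×3058 − 106×243 = -1294
Denominator: √[(12960 − 11236)(60904 − 59049)] = √[1724 × 1855] = 1788.3009
r = -1294 / 1788.3009 ≈ -0.7236

-0.7236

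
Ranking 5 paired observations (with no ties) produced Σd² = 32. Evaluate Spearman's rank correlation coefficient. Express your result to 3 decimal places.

-0.600

ρ = 1 − 6Σd² / [n(n²−1)] = 1 − 6×32 / (5×24)
  = 1 − 192/120 = 1 − 1.6000 ≈ -0.600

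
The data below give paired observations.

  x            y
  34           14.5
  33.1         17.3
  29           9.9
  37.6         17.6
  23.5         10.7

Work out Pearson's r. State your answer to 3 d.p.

0.839

n = 5, Σx = 157.2, Σy = 70, Σx² = 5058.62, Σy² = 1031.8, Σxy = 2265.94
nΣxy − ΣxΣy = 11329.7 − 11004 = 325.7
nΣx² − (Σx)² = 25293.1 − 24711.84 = 581.26; nΣy² − (Σy)² = 5159 − 4900 = 259
r = 325.7 / √(581.26 × 259) = 325.7 / 388.0030 ≈ 0.839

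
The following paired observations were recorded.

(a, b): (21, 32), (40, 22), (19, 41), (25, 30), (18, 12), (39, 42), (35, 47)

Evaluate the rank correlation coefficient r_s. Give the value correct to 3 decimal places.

0.286

Rank a: 3, 7, 2, 4, 1, 6, 5
Rank b: 4, 2, 5, 3, 1, 6, 7
d = rank(a) − rank(b): -1, 5, -3, 1, 0, 0, -2; Σd² = 40
ρ = 1 − 6Σd² / [n(n²−1)] = 1 − 6×40 / (7×48) = 1 − 240/336 ≈ 0.286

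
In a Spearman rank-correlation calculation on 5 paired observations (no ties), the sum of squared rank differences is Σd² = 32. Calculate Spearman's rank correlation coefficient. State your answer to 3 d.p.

ρ = 1 − 6Σd² / [n(n²−1)] = 1 − 6×32 / (5×24)
  = 1 − 192/120 = 1 − 1.6000 ≈ -0.600

-0.600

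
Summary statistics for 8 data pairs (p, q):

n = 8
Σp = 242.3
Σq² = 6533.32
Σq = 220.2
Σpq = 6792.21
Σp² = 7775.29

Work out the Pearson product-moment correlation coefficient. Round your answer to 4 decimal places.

r = (nΣpq − ΣpΣq) / √[(nΣp² − (Σp)²)(nΣq² − (Σq)²)]
Numerator: 8×6792.21 − 242.3×220.2 = 983.22
Denominator: √[(62202.32 − 58709.29)(52266.56 − 48488.04)] = √[3493.03 × 3778.52] = 3632.9717
r = 983.22 / 3632.9717 ≈ 0.2706

0.2706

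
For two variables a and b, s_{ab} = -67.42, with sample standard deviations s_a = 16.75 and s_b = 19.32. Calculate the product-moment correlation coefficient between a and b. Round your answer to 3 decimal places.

-0.208

r = Cov(a,b) / (s_a · s_b) = -67.42 / (16.75 × 19.32)
  = -67.42 / 323.6100 ≈ -0.208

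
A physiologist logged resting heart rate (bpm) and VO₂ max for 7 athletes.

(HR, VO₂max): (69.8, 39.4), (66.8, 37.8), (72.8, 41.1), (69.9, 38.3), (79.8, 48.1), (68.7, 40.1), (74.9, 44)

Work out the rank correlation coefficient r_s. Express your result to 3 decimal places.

Rank HR: 3, 1, 5, 4, 7, 2, 6
Rank VO₂max: 3, 1, 5, 2, 7, 4, 6
d = rank(HR) − rank(VO₂max): 0, 0, 0, 2, 0, -2, 0; Σd² = 8
ρ = 1 − 6Σd² / [n(n²−1)] = 1 − 6×8 / (7×48) = 1 − 48/336 ≈ 0.857

0.857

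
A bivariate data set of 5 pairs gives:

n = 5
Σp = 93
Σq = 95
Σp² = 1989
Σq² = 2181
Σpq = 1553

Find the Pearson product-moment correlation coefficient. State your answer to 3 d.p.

r = (nΣpq − ΣpΣq) / √[(nΣp² − (Σp)²)(nΣq² − (Σq)²)]
Numerator: 5×1553 − 93×95 = -1070
Denominator: √[(9945 − 8649)(10905 − 9025)] = √[1296 × 1880] = 1560.9228
r = -1070 / 1560.9228 ≈ -0.685

-0.685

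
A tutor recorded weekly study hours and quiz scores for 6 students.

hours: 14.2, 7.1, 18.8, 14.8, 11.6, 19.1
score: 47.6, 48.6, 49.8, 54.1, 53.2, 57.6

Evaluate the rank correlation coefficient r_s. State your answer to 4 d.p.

Rank hours: 3, 1, 5, 4, 2, 6
Rank score: 1, 2, 3, 5, 4, 6
d = rank(hours) − rank(score): 2, -1, 2, -1, -2, 0; Σd² = 14
ρ = 1 − 6Σd² / [n(n²−1)] = 1 − 6×14 / (6×35) = 1 − 84/210 ≈ 0.6000

0.6000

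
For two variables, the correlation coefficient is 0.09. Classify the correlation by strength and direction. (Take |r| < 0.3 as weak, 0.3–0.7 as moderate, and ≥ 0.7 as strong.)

weak positive

r = 0.09 > 0 so the relationship is positive.
|r| = 0.09, which falls in the weak range.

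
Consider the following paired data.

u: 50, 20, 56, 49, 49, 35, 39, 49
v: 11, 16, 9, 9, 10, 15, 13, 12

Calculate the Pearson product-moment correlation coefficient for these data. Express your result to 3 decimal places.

-0.916

n = 8, Σu = 347, Σv = 95, Σu² = 15985, Σv² = 1177, Σuv = 3925
nΣuv − ΣuΣv = 31400 − 32965 = -1565
nΣu² − (Σu)² = 127880 − 120409 = 7471; nΣv² − (Σv)² = 9416 − 9025 = 391
r = -1565 / √(7471 × 391) = -1565 / 1709.1404 ≈ -0.916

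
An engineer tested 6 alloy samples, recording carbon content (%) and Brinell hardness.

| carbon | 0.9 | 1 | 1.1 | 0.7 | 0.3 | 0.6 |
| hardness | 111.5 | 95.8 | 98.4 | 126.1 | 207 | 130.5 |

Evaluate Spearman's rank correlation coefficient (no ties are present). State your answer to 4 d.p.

-0.9429

Rank carbon: 4, 5, 6, 3, 1, 2
Rank hardness: 3, 1, 2, 4, 6, 5
d = rank(carbon) − rank(hardness): 1, 4, 4, -1, -5, -3; Σd² = 68
ρ = 1 − 6Σd² / [n(n²−1)] = 1 − 6×68 / (6×35) = 1 − 408/210 ≈ -0.9429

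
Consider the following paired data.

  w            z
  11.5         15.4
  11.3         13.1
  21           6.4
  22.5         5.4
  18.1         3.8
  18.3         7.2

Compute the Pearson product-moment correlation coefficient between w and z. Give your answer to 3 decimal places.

n = 6, Σw = 102.7, Σz = 51.3, Σw² = 1869.69, Σz² = 545.17, Σwz = 781.57
nΣwz − ΣwΣz = 4689.42 − 5268.51 = -579.09
nΣw² − (Σw)² = 11218.14 − 10547.29 = 670.85; nΣz² − (Σz)² = 3271.02 − 2631.69 = 639.33
r = -579.09 / √(670.85 × 639.33) = -579.09 / 654.9004 ≈ -0.884

-0.884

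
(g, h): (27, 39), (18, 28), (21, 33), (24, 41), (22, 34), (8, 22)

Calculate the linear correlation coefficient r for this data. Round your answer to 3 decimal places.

0.940

n = 6, Σg = 120, Σh = 197, Σg² = 2618, Σh² = 6715, Σgh = 4158
nΣgh − ΣgΣh = 24948 − 23640 = 1308
nΣg² − (Σg)² = 15708 − 14400 = 1308; nΣh² − (Σh)² = 40290 − 38809 = 1481
r = 1308 / √(1308 × 1481) = 1308 / 1391.8146 ≈ 0.940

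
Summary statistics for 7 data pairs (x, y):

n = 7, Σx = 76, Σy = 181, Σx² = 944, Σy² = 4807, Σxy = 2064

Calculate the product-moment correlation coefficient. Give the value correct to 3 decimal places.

0.805

r = (nΣxy − ΣxΣy) / √[(nΣx² − (Σx)²)(nΣy² − (Σy)²)]
Numerator: 7×2064 − 76×181 = 692
Denominator: √[(6608 − 5776)(33649 − 32761)] = √[832 × 888] = 859.5441
r = 692 / 859.5441 ≈ 0.805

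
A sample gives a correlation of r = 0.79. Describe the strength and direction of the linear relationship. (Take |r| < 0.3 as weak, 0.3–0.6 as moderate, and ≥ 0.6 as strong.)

r = 0.79 > 0 so the relationship is positive.
|r| = 0.79, which falls in the strong range.

strong positive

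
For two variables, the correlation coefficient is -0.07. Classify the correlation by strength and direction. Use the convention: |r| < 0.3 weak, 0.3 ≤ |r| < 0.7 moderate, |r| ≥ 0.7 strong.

weak negative

r = -0.07 < 0 so the relationship is negative.
|r| = 0.07, which falls in the weak range.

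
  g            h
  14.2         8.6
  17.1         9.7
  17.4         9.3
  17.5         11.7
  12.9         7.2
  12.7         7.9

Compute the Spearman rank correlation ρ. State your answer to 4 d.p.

Rank g: 3, 4, 5, 6, 2, 1
Rank h: 3, 5, 4, 6, 1, 2
d = rank(g) − rank(h): 0, -1, 1, 0, 1, -1; Σd² = 4
ρ = 1 − 6Σd² / [n(n²−1)] = 1 − 6×4 / (6×35) = 1 − 24/210 ≈ 0.8857

0.8857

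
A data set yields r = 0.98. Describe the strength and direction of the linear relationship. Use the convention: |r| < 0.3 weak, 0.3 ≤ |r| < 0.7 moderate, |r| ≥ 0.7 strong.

strong positive

r = 0.98 > 0 so the relationship is positive.
|r| = 0.98, which falls in the strong range.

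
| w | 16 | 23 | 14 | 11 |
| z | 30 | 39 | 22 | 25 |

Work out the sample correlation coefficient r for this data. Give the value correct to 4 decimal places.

0.9140

n = 4, Σw = 64, Σz = 116, Σw² = 1102, Σz² = 3530, Σwz = 1960
nΣwz − ΣwΣz = 7840 − 7424 = 416
nΣw² − (Σw)² = 4408 − 4096 = 312; nΣz² − (Σz)² = 14120 − 13456 = 664
r = 416 / √(312 × 664) = 416 / 455.1571 ≈ 0.9140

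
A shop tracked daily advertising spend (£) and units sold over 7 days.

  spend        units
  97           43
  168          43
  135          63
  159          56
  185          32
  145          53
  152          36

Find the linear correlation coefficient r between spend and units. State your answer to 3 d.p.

-0.320

n = 7, Σx = 1041, Σy = 326, Σx² = 159493, Σy² = 15932, Σxy = 47881
nΣxy − ΣxΣy = 335167 − 339366 = -4199
nΣx² − (Σx)² = 1116451 − 1083681 = 32770; nΣy² − (Σy)² = 111524 − 106276 = 5248
r = -4199 / √(32770 × 5248) = -4199 / 13113.9986 ≈ -0.320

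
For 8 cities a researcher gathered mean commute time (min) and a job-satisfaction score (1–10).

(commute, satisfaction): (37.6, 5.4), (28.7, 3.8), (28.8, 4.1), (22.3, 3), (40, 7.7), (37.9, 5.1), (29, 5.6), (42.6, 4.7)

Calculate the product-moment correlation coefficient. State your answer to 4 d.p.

n = 8, Σx = 266.9, Σy = 39.4, Σx² = 9256.35, Σy² = 208.16, Σxy = 1360.99
nΣxy − ΣxΣy = 10887.92 − 10515.86 = 372.06
nΣx² − (Σx)² = 74050.8 − 71235.61 = 2815.19; nΣy² − (Σy)² = 1665.28 − 1552.36 = 112.92
r = 372.06 / √(2815.19 × 112.92) = 372.06 / 563.8185 ≈ 0.6599

0.6599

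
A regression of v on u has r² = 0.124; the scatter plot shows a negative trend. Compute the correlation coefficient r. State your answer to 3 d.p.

|r| = √0.124 = 0.352
The association is negative, so r = −0.352.

-0.352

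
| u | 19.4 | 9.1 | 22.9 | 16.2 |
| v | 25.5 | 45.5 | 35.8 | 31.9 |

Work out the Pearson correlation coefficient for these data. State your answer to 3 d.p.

n = 4, Σu = 67.6, Σv = 138.7, Σu² = 1246.02, Σv² = 5019.75, Σuv = 2245.35
nΣuv − ΣuΣv = 8981.4 − 9376.12 = -394.72
nΣu² − (Σu)² = 4984.08 − 4569.76 = 414.32; nΣv² − (Σv)² = 20079 − 19237.69 = 841.31
r = -394.72 / √(414.32 × 841.31) = -394.72 / 590.3995 ≈ -0.669

-0.669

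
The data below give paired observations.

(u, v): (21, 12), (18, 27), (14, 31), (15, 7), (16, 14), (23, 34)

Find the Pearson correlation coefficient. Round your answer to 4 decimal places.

n = 6, Σu = 107, Σv = 125, Σu² = 1971, Σv² = 3235, Σuv = 2283
nΣuv − ΣuΣv = 13698 − 13375 = 323
nΣu² − (Σu)² = 11826 − 11449 = 377; nΣv² − (Σv)² = 19410 − 15625 = 3785
r = 323 / √(377 × 3785) = 323 / 1194.5480 ≈ 0.2704

0.2704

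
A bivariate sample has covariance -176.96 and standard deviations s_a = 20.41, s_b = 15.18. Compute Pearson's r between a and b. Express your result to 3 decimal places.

r = Cov(a,b) / (s_a · s_b) = -176.96 / (20.41 × 15.18)
  = -176.96 / 309.8238 ≈ -0.571

-0.571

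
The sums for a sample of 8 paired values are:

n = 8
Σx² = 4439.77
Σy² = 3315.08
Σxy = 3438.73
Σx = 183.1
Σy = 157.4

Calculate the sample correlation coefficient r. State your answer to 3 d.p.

r = (nΣxy − ΣxΣy) / √[(nΣx² − (Σx)²)(nΣy² − (Σy)²)]
Numerator: 8×3438.73 − 183.1×157.4 = -1310.1
Denominator: √[(35518.16 − 33525.61)(26520.64 − 24774.76)] = √[1992.55 × 1745.88] = 1865.1416
r = -1310.1 / 1865.1416 ≈ -0.702

-0.702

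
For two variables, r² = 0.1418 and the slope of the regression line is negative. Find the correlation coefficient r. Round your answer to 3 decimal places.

-0.377

|r| = √0.1418 = 0.377
The association is negative, so r = −0.377.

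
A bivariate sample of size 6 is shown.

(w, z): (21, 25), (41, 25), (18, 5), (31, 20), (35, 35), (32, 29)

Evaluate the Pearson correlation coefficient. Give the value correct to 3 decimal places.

n = 6, Σw = 178, Σz = 139, Σw² = 5656, Σz² = 3741, Σwz = 4413
nΣwz − ΣwΣz = 26478 − 24742 = 1736
nΣw² − (Σw)² = 33936 − 31684 = 2252; nΣz² − (Σz)² = 22446 − 19321 = 3125
r = 1736 / √(2252 × 3125) = 1736 / 2652.8287 ≈ 0.654

0.654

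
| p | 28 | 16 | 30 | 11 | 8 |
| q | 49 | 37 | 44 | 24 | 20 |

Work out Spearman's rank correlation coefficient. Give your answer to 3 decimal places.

0.900

Rank p: 4, 3, 5, 2, 1
Rank q: 5, 3, 4, 2, 1
d = rank(p) − rank(q): -1, 0, 1, 0, 0; Σd² = 2
ρ = 1 − 6Σd² / [n(n²−1)] = 1 − 6×2 / (5×24) = 1 − 12/120 ≈ 0.900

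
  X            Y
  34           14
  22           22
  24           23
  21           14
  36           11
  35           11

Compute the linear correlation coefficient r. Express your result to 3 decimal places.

n = 6, ΣX = 172, ΣY = 95, ΣX² = 5178, ΣY² = 1647, ΣXY = 2587
nΣXY − ΣXΣY = 15522 − 16340 = -818
nΣX² − (ΣX)² = 31068 − 29584 = 1484; nΣY² − (ΣY)² = 9882 − 9025 = 857
r = -818 / √(1484 × 857) = -818 / 1127.7358 ≈ -0.725

-0.725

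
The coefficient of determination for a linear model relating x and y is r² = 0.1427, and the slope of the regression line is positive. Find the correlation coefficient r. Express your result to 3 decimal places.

0.378

|r| = √0.1427 = 0.378
The association is positive, so r = 0.378.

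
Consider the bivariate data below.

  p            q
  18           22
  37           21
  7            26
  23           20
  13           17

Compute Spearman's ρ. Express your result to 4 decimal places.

-0.3000

Rank p: 3, 5, 1, 4, 2
Rank q: 4, 3, 5, 2, 1
d = rank(p) − rank(q): -1, 2, -4, 2, 1; Σd² = 26
ρ = 1 − 6Σd² / [n(n²−1)] = 1 − 6×26 / (5×24) = 1 − 156/120 ≈ -0.3000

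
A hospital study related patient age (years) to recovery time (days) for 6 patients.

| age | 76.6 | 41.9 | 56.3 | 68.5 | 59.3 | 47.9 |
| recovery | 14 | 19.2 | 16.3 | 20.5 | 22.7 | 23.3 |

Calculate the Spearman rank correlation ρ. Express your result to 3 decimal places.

Rank age: 6, 1, 3, 5, 4, 2
Rank recovery: 1, 3, 2, 4, 5, 6
d = rank(age) − rank(recovery): 5, -2, 1, 1, -1, -4; Σd² = 48
ρ = 1 − 6Σd² / [n(n²−1)] = 1 − 6×48 / (6×35) = 1 − 288/210 ≈ -0.371

-0.371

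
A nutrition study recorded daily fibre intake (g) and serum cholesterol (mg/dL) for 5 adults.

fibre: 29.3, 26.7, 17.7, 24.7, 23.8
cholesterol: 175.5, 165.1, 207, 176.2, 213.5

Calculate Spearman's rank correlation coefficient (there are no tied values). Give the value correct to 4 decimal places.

-0.8000

Rank fibre: 5, 4, 1, 3, 2
Rank cholesterol: 2, 1, 4, 3, 5
d = rank(fibre) − rank(cholesterol): 3, 3, -3, 0, -3; Σd² = 36
ρ = 1 − 6Σd² / [n(n²−1)] = 1 − 6×36 / (5×24) = 1 − 216/120 ≈ -0.8000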